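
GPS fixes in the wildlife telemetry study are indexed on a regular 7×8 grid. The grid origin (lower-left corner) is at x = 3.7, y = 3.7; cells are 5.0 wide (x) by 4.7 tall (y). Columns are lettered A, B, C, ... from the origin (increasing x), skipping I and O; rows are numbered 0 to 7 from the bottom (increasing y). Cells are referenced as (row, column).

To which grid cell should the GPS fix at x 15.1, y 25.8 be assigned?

Column index: ⌊(15.1 − 3.7) / 5.0⌋ = ⌊2.280⌋ = 2 → column C
Row offset from origin: ⌊(25.8 − 3.7) / 4.7⌋ = ⌊4.702⌋ = 4 → row 4

(4, C)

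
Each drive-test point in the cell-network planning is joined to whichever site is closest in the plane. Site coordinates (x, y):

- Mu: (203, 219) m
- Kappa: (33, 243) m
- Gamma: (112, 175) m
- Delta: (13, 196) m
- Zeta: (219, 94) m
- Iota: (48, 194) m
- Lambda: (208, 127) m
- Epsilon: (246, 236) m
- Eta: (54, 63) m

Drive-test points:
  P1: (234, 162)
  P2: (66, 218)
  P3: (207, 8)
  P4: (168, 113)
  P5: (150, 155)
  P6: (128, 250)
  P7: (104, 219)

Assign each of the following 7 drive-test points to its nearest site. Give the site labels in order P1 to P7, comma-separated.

Lambda, Iota, Zeta, Lambda, Gamma, Gamma, Gamma

P1 → Lambda (d²=1901.00)
P2 → Iota (d²=900.00)
P3 → Zeta (d²=7540.00)
P4 → Lambda (d²=1796.00)
P5 → Gamma (d²=1844.00)
P6 → Gamma (d²=5881.00)
P7 → Gamma (d²=2000.00)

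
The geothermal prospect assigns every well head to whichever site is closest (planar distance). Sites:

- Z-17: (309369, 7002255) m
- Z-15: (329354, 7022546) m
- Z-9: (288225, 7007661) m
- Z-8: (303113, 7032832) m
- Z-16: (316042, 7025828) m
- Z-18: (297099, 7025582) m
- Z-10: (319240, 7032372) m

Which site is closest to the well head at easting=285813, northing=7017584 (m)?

Squared distances to each site:
Z-17: 789863377.000; Z-15: 1920440125.000; Z-9: 104283673.000; Z-8: 531791504.000; Z-16: 981755977.000; Z-18: 191341800.000; Z-10: 1336049273.000.
Minimum at Z-9.

Z-9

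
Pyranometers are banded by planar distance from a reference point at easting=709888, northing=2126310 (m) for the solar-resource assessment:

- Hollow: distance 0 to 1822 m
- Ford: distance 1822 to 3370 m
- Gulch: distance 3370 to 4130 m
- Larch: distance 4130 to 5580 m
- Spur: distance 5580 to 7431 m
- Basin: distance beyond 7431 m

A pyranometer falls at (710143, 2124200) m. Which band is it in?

Ford

Distance = √((710143−709888)² + (2124200−2126310)²) = √(65025.000 + 4452100.000) = 2125.353 m.
1822 ≤ 2125.353 < 3370 → Ford.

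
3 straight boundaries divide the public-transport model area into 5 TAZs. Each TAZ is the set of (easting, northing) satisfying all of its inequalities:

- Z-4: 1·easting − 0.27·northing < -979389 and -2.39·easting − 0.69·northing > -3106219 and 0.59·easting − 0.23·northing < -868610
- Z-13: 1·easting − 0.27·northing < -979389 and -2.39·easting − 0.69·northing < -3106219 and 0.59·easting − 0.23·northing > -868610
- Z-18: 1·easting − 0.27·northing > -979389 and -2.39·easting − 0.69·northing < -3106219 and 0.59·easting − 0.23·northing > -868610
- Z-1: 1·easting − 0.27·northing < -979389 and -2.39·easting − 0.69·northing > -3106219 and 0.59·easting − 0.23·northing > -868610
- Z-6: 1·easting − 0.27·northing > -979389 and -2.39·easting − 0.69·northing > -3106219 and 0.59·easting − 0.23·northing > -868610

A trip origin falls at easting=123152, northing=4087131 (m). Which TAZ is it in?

1·123152 − 0.27·4087131 = -980373.370, which is < -979389
-2.39·123152 − 0.69·4087131 = -3114453.670, which is < -3106219
0.59·123152 − 0.23·4087131 = -867380.450, which is > -868610
This sign pattern matches Z-13.

Z-13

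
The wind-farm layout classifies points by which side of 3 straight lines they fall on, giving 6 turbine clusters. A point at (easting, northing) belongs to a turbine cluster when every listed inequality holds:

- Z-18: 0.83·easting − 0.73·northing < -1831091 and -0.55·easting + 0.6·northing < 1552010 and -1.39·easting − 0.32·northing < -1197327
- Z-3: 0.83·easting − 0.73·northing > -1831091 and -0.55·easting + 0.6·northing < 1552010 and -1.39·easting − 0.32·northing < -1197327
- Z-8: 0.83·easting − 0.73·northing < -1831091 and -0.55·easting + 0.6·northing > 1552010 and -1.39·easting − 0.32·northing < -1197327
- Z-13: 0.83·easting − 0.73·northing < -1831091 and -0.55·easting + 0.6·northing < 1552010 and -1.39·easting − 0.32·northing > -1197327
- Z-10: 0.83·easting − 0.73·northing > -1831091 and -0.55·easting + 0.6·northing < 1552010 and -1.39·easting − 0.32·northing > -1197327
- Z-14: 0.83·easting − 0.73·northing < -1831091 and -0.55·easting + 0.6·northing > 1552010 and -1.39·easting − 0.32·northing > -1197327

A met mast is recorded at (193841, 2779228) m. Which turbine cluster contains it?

0.83·193841 − 0.73·2779228 = -1867948.410, which is < -1831091
-0.55·193841 + 0.6·2779228 = 1560924.250, which is > 1552010
-1.39·193841 − 0.32·2779228 = -1158791.950, which is > -1197327
This sign pattern matches Z-14.

Z-14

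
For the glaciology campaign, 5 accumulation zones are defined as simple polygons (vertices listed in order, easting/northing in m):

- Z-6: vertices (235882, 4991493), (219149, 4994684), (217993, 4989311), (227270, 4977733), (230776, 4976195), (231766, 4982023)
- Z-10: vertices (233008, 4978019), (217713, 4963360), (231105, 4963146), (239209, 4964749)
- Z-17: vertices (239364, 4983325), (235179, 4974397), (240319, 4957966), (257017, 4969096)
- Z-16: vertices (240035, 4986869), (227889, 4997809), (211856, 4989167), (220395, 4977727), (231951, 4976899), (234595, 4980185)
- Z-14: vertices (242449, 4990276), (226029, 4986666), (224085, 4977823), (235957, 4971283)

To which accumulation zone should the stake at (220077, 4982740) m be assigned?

Cast a ray rightward from (220077, 4982740). For each polygon, the edges (by vertex number in listed order) whose endpoints lie on opposite sides of northing = 4982740, where each meets that height, and whether that is right or left of the point:
Z-6: 3–4 at easting≈223258.1 (right), 6–1 at easting≈232077.6 (right) → 2 crossings.
Z-10: no edge straddles that height → 0 crossings.
Z-17: 1–2 at easting≈239089.8 (right), 4–1 at easting≈240089.8 (right) → 2 crossings.
Z-16: 3–4 at easting≈216653.2 (left), 6–1 at easting≈236674.5 (right) → 1 crossing.
Z-14: 2–3 at easting≈225165.9 (right), 4–1 at easting≈239873.1 (right) → 2 crossings.
Only Z-16 has an odd count, so the point is inside Z-16.

Z-16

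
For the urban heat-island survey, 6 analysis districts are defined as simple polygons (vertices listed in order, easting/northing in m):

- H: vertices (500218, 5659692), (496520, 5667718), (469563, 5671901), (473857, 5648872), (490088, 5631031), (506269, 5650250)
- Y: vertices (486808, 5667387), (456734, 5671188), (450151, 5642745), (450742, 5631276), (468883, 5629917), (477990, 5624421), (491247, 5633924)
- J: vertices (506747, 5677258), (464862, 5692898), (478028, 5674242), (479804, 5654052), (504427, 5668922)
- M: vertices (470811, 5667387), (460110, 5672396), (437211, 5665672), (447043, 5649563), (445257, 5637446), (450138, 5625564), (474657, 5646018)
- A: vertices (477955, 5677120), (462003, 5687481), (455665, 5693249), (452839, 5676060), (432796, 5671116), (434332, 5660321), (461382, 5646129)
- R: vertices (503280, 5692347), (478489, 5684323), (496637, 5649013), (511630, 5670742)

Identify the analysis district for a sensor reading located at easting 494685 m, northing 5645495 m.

Cast a ray rightward from (494685, 5645495). For each polygon, the edges (by vertex number in listed order) whose endpoints lie on opposite sides of northing = 5645495, where each meets that height, and whether that is right or left of the point:
H: 4–5 at easting≈476929.3 (left), 5–6 at easting≈502265.6 (right) → 1 crossing.
Y: 2–3 at easting≈450787.5 (left), 7–1 at easting≈489712.1 (left) → 0 crossings.
J: no edge straddles that height → 0 crossings.
M: 4–5 at easting≈446443.4 (left), 6–7 at easting≈474030.1 (left) → 0 crossings.
A: no edge straddles that height → 0 crossings.
R: no edge straddles that height → 0 crossings.
Only H has an odd count, so the point is inside H.

H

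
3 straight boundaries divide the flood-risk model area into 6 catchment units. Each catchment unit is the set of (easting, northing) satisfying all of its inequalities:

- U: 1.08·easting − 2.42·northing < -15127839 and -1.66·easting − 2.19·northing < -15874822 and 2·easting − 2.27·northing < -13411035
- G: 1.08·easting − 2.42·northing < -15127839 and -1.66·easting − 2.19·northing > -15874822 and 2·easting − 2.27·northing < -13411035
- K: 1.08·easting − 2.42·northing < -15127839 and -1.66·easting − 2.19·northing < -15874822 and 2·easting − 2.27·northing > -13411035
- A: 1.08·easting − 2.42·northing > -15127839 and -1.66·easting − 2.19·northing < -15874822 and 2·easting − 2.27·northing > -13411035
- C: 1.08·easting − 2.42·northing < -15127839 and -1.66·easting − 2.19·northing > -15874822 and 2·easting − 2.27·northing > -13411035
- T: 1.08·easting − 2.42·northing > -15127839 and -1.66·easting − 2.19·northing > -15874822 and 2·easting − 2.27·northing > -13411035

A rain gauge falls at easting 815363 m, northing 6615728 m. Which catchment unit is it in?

C

1.08·815363 − 2.42·6615728 = -15129469.720, which is < -15127839
-1.66·815363 − 2.19·6615728 = -15841946.900, which is > -15874822
2·815363 − 2.27·6615728 = -13386976.560, which is > -13411035
This sign pattern matches C.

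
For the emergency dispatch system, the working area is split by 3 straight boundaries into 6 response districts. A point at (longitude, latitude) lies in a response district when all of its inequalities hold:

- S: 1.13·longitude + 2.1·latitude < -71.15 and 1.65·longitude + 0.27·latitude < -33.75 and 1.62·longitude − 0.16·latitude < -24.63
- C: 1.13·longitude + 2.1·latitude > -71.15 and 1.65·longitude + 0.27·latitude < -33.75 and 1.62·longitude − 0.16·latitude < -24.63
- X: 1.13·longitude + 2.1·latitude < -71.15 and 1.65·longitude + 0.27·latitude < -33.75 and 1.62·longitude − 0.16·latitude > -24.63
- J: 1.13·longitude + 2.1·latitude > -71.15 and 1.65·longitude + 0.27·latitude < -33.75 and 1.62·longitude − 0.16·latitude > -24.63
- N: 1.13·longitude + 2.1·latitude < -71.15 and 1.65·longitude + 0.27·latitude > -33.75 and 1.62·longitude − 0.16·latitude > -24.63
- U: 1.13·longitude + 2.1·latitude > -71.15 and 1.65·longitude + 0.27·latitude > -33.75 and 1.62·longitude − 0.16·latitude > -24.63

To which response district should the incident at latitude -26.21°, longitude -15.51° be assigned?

N

1.13·-15.51 + 2.1·-26.21 = -72.567, which is < -71.15
1.65·-15.51 + 0.27·-26.21 = -32.668, which is > -33.75
1.62·-15.51 − 0.16·-26.21 = -20.933, which is > -24.63
This sign pattern matches N.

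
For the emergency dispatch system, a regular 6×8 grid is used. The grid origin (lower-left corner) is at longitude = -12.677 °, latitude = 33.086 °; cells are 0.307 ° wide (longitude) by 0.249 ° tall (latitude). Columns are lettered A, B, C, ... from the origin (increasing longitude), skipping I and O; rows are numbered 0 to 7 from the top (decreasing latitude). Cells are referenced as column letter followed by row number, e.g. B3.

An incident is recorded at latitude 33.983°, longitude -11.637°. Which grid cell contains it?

D4

Column index: ⌊(-11.637 − -12.677) / 0.307⌋ = ⌊3.388⌋ = 3 → column D
Row offset from origin: ⌊(33.983 − 33.086) / 0.249⌋ = ⌊3.602⌋ = 3 → row 4 (counted from top)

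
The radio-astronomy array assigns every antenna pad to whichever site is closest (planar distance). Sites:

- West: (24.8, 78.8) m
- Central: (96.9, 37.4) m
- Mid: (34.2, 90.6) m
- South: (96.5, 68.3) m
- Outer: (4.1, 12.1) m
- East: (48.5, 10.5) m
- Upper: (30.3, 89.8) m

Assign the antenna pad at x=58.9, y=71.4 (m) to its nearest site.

Squared distances to each site:
West: 1217.570; Central: 2600.000; Mid: 978.730; South: 1423.370; Outer: 6519.530; East: 3816.970; Upper: 1156.520.
Minimum at Mid.

Mid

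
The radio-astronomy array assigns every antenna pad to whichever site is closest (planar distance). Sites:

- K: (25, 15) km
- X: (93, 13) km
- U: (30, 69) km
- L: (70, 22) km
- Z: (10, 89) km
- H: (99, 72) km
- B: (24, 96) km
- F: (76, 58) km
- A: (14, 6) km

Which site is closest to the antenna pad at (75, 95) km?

H

Squared distances to each site:
K: 8900.000; X: 7048.000; U: 2701.000; L: 5354.000; Z: 4261.000; H: 1105.000; B: 2602.000; F: 1370.000; A: 11642.000.
Minimum at H.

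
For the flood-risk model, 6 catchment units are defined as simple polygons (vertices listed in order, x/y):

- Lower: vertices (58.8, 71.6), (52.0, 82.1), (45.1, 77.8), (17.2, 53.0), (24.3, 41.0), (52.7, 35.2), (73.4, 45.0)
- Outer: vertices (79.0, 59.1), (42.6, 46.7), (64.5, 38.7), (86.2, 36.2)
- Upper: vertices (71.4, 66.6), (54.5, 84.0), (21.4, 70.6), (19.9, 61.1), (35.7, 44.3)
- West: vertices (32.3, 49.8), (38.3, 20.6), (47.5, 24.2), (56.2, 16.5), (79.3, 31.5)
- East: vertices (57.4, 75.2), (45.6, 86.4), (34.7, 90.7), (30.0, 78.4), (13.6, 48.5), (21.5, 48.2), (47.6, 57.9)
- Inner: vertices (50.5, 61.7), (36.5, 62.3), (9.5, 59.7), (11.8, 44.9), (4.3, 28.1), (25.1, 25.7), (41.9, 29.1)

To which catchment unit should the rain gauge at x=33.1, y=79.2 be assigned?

Cast a ray rightward from (33.1, 79.2). For each polygon, the edges (by vertex number in listed order) whose endpoints lie on opposite sides of y = 79.2, where each meets that height, and whether that is right or left of the point:
Lower: 1–2 at x≈53.88 (right), 2–3 at x≈47.35 (right) → 2 crossings.
Outer: no edge straddles that height → 0 crossings.
Upper: 1–2 at x≈59.16 (right), 2–3 at x≈42.64 (right) → 2 crossings.
West: no edge straddles that height → 0 crossings.
East: 1–2 at x≈53.19 (right), 3–4 at x≈30.31 (left) → 1 crossing.
Inner: no edge straddles that height → 0 crossings.
Only East has an odd count, so the point is inside East.

East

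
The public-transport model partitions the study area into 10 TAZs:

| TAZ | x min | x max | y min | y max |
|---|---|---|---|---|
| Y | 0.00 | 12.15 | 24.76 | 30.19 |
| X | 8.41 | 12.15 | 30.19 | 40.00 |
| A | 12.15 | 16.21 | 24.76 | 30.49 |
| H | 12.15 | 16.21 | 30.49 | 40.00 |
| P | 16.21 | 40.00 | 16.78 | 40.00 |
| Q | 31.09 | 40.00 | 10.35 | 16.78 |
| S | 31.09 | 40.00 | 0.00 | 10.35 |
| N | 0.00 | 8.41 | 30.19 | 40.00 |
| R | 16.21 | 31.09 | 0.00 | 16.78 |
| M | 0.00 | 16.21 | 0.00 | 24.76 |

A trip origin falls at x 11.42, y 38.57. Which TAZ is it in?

The point has x = 11.42 and y = 38.57.
Only X satisfies 8.41 ≤ x ≤ 12.15 and 30.19 ≤ y ≤ 40.00.

X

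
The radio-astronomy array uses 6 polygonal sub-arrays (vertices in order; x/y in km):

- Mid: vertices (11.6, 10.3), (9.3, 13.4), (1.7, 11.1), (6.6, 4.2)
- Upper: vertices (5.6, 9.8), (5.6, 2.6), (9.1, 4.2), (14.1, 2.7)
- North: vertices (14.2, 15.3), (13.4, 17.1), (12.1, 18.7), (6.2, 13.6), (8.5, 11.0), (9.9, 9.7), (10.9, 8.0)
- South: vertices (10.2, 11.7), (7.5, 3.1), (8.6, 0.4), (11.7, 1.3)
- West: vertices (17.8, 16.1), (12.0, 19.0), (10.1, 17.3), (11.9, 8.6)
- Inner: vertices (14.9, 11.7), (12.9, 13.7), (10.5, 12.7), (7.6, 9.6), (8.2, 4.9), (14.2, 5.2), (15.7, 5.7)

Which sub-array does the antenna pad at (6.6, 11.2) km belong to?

Cast a ray rightward from (6.6, 11.2). For each polygon, the edges (by vertex number in listed order) whose endpoints lie on opposite sides of y = 11.2, where each meets that height, and whether that is right or left of the point:
Mid: 1–2 at x≈10.93 (right), 2–3 at x≈2.03 (left) → 1 crossing.
Upper: no edge straddles that height → 0 crossings.
North: 4–5 at x≈8.32 (right), 7–1 at x≈12.35 (right) → 2 crossings.
South: 1–2 at x≈10.04 (right), 4–1 at x≈10.27 (right) → 2 crossings.
West: 3–4 at x≈11.36 (right), 4–1 at x≈13.95 (right) → 2 crossings.
Inner: 3–4 at x≈9.10 (right), 7–1 at x≈14.97 (right) → 2 crossings.
Only Mid has an odd count, so the point is inside Mid.

Mid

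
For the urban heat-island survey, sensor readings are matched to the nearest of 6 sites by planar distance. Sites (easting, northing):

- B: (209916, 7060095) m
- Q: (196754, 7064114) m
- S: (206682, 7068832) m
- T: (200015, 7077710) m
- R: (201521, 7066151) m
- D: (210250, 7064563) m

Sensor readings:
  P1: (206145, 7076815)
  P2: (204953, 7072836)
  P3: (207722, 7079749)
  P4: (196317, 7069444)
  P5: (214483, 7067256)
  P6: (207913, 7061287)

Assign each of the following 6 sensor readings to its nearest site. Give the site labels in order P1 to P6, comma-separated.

T, S, T, Q, D, B

P1 → T (d²=38377925.00)
P2 → S (d²=19021457.00)
P3 → T (d²=63555370.00)
P4 → Q (d²=28599869.00)
P5 → D (d²=25170538.00)
P6 → B (d²=5432873.00)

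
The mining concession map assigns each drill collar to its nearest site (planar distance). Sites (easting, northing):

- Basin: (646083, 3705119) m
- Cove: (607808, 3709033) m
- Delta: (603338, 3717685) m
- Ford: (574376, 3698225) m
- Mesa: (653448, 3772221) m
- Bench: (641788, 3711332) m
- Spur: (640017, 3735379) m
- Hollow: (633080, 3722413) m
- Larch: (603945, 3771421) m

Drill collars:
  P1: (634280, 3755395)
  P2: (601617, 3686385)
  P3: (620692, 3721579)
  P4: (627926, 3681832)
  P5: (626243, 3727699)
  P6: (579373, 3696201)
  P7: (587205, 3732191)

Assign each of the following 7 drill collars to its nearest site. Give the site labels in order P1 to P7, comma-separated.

Spur, Cove, Hollow, Basin, Hollow, Ford, Delta

P1 → Spur (d²=433553425.00)
P2 → Cove (d²=551260385.00)
P3 → Hollow (d²=154158100.00)
P4 → Basin (d²=871961018.00)
P5 → Hollow (d²=74686365.00)
P6 → Ford (d²=29066585.00)
P7 → Delta (d²=470697725.00)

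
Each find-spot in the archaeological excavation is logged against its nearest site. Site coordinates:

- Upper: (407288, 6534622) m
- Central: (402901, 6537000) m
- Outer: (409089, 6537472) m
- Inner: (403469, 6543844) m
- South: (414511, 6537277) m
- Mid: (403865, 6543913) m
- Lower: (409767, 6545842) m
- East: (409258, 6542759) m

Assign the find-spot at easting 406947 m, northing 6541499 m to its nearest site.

Squared distances to each site:
Upper: 47409410.000; Central: 36611117.000; Outer: 20804893.000; Inner: 17595509.000; South: 75039380.000; Mid: 15326120.000; Lower: 26814049.000; East: 6928321.000.
Minimum at East.

East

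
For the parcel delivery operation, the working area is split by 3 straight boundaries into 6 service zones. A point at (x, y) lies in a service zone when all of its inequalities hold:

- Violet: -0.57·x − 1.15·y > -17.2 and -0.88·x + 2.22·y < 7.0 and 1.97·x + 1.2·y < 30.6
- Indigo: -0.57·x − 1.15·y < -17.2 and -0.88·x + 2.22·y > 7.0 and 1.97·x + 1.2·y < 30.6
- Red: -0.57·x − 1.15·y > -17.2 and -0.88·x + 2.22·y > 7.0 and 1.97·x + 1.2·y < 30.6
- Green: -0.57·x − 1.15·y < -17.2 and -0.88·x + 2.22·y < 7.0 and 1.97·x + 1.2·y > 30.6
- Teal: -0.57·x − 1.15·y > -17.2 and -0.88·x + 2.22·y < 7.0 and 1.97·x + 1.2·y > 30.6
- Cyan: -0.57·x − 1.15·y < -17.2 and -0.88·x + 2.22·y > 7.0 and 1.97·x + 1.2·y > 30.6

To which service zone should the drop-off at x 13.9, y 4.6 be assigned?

-0.57·13.9 − 1.15·4.6 = -13.213, which is > -17.2
-0.88·13.9 + 2.22·4.6 = -2.020, which is < 7.0
1.97·13.9 + 1.2·4.6 = 32.903, which is > 30.6
This sign pattern matches Teal.

Teal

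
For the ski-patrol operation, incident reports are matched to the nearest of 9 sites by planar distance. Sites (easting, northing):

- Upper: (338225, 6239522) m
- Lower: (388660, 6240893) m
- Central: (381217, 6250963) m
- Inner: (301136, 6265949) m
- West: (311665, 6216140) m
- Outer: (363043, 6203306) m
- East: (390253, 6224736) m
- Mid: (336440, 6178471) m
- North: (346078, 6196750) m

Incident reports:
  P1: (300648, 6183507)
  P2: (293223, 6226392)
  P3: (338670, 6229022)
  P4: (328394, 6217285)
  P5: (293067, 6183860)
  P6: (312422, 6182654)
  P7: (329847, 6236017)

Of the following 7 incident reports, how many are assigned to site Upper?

P1 → West
P2 → West
P3 → Upper
P4 → West
P5 → West
P6 → Mid
P7 → Upper
2 of the 7 go to Upper.

2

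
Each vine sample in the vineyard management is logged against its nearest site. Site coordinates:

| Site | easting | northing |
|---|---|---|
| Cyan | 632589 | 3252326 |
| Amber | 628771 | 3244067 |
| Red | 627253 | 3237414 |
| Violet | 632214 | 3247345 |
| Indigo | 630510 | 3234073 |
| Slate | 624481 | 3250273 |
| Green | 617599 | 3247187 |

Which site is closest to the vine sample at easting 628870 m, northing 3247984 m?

Squared distances to each site:
Cyan: 32683925.000; Amber: 15352690.000; Red: 114339589.000; Violet: 11590657.000; Indigo: 196205521.000; Slate: 24502842.000; Green: 127670650.000.
Minimum at Violet.

Violet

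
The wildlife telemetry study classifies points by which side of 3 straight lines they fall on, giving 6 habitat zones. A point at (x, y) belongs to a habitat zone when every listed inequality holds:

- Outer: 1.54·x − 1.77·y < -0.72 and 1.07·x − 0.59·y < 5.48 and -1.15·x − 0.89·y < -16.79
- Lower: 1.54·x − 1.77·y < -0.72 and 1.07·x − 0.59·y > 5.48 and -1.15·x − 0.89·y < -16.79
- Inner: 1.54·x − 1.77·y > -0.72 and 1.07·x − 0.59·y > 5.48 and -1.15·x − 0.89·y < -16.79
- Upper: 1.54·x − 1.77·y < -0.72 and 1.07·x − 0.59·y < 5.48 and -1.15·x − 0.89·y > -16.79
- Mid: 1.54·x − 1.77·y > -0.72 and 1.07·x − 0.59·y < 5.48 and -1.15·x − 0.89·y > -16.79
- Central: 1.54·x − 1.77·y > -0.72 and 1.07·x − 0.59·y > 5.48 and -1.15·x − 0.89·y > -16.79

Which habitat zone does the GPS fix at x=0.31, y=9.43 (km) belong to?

1.54·0.31 − 1.77·9.43 = -16.214, which is < -0.72
1.07·0.31 − 0.59·9.43 = -5.232, which is < 5.48
-1.15·0.31 − 0.89·9.43 = -8.749, which is > -16.79
This sign pattern matches Upper.

Upper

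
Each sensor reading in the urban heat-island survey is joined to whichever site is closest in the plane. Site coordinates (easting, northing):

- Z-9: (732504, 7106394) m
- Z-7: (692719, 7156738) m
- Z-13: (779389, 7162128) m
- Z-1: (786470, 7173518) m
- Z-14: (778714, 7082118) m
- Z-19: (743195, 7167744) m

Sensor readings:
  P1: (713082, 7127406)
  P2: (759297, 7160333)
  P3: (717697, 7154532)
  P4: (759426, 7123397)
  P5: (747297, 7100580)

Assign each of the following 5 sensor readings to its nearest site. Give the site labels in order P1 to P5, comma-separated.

Z-9, Z-19, Z-7, Z-9, Z-9

P1 → Z-9 (d²=818718228.00)
P2 → Z-19 (d²=314197325.00)
P3 → Z-7 (d²=628766920.00)
P4 → Z-9 (d²=1013896093.00)
P5 → Z-9 (d²=252635445.00)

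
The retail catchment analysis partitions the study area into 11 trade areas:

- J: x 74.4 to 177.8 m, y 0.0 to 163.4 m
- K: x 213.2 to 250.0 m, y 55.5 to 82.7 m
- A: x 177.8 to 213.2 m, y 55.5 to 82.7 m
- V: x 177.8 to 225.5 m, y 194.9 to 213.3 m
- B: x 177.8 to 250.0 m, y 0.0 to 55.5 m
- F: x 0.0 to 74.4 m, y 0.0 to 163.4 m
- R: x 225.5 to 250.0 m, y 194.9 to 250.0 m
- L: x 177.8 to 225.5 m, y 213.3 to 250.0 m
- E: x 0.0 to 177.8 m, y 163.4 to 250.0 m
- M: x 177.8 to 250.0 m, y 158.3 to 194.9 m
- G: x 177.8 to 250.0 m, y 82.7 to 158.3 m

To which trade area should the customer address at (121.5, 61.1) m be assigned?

The point has x = 121.5 and y = 61.1.
Only J satisfies 74.4 ≤ x ≤ 177.8 and 0.0 ≤ y ≤ 163.4.

J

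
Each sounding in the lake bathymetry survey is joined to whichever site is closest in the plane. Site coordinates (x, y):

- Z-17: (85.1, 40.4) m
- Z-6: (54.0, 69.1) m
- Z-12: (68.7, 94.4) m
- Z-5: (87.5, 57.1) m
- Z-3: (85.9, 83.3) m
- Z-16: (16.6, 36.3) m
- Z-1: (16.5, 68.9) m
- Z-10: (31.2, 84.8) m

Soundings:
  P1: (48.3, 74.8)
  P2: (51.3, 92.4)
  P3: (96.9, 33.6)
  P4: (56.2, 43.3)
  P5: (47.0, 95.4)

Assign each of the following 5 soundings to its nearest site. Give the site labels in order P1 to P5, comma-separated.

Z-6, Z-12, Z-17, Z-6, Z-10

P1 → Z-6 (d²=64.98)
P2 → Z-12 (d²=306.76)
P3 → Z-17 (d²=185.48)
P4 → Z-6 (d²=670.48)
P5 → Z-10 (d²=362.00)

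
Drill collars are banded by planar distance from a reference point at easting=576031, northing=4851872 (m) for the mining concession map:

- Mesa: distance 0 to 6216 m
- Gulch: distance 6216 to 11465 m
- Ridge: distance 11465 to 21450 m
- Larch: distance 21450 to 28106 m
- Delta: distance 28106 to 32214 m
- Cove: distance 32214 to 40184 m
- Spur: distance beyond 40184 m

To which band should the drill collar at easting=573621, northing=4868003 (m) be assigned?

Ridge

Distance = √((573621−576031)² + (4868003−4851872)²) = √(5808100.000 + 260209161.000) = 16310.036 m.
11465 ≤ 16310.036 < 21450 → Ridge.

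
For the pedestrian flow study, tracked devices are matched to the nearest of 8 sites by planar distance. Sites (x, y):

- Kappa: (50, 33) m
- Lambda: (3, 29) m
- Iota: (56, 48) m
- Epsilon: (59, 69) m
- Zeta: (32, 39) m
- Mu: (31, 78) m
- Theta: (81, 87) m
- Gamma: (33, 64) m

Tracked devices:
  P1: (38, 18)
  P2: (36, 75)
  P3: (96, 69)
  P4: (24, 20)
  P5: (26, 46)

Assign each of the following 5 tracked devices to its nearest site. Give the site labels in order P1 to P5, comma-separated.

Kappa, Mu, Theta, Zeta, Zeta

P1 → Kappa (d²=369.00)
P2 → Mu (d²=34.00)
P3 → Theta (d²=549.00)
P4 → Zeta (d²=425.00)
P5 → Zeta (d²=85.00)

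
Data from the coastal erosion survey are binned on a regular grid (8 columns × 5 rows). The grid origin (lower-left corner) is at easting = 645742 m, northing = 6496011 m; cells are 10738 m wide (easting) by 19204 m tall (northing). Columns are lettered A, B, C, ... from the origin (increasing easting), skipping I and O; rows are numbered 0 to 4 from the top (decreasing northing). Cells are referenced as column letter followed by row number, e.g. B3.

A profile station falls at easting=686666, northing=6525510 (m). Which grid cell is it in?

D3

Column index: ⌊(686666 − 645742) / 10738⌋ = ⌊3.811⌋ = 3 → column D
Row offset from origin: ⌊(6525510 − 6496011) / 19204⌋ = ⌊1.536⌋ = 1 → row 3 (counted from top)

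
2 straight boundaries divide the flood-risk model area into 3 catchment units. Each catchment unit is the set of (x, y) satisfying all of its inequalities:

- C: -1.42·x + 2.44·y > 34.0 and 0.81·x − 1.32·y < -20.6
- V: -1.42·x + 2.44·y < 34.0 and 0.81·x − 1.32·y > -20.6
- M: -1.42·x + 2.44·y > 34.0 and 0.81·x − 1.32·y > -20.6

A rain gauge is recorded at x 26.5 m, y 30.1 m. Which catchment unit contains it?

M

-1.42·26.5 + 2.44·30.1 = 35.814, which is > 34.0
0.81·26.5 − 1.32·30.1 = -18.267, which is > -20.6
This sign pattern matches M.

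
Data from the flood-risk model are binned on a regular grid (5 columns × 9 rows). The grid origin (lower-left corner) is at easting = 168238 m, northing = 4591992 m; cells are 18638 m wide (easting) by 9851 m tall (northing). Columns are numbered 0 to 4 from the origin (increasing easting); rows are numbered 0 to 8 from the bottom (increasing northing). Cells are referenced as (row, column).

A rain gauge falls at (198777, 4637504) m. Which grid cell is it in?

Column index: ⌊(198777 − 168238) / 18638⌋ = ⌊1.639⌋ = 1
Row offset from origin: ⌊(4637504 − 4591992) / 9851⌋ = ⌊4.620⌋ = 4 → row 4

(4, 1)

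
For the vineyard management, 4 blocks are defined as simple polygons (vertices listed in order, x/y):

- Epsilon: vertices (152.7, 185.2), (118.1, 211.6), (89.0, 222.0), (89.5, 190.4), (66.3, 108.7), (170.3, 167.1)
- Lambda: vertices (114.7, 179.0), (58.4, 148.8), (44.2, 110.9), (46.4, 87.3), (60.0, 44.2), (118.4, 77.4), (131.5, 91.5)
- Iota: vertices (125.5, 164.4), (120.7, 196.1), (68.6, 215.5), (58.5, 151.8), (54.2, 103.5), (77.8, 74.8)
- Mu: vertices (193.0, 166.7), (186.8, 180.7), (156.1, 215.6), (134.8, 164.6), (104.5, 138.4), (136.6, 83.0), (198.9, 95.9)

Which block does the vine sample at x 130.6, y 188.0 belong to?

Cast a ray rightward from (130.6, 188.0). For each polygon, the edges (by vertex number in listed order) whose endpoints lie on opposite sides of y = 188.0, where each meets that height, and whether that is right or left of the point:
Epsilon: 1–2 at x≈149.03 (right), 4–5 at x≈88.82 (left) → 1 crossing.
Lambda: no edge straddles that height → 0 crossings.
Iota: 1–2 at x≈121.93 (left), 3–4 at x≈64.24 (left) → 0 crossings.
Mu: 2–3 at x≈180.38 (right), 3–4 at x≈144.57 (right) → 2 crossings.
Only Epsilon has an odd count, so the point is inside Epsilon.

Epsilon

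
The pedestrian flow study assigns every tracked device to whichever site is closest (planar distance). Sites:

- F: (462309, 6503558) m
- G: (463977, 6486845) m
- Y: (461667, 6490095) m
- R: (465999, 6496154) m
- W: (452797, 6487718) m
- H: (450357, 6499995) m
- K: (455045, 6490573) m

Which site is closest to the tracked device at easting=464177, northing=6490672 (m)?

Y

Squared distances to each site:
F: 169538420.000; G: 14685929.000; Y: 6633029.000; R: 33372008.000; W: 138230516.000; H: 277910729.000; K: 83403225.000.
Minimum at Y.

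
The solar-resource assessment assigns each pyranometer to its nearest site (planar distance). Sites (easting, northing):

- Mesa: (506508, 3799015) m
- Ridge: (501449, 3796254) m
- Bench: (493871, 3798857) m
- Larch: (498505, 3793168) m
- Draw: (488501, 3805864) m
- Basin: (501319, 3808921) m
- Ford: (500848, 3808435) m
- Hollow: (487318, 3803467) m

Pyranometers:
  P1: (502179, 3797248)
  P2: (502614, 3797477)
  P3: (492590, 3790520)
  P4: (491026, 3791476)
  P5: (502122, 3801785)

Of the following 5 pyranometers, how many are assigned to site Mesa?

1

P1 → Ridge
P2 → Ridge
P3 → Larch
P4 → Larch
P5 → Mesa
1 of the 5 goes to Mesa.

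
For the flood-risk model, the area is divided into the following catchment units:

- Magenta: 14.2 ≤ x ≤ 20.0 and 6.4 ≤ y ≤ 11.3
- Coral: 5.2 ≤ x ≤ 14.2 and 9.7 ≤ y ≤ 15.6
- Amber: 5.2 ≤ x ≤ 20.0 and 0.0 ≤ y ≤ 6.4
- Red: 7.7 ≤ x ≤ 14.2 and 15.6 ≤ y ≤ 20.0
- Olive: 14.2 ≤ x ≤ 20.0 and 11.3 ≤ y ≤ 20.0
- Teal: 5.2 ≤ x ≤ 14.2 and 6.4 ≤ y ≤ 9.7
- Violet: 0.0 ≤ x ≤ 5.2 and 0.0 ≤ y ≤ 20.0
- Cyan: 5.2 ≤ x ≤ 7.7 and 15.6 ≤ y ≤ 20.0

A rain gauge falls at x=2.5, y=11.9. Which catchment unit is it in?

The point has x = 2.5 and y = 11.9.
Only Violet satisfies 0.0 ≤ x ≤ 5.2 and 0.0 ≤ y ≤ 20.0.

Violet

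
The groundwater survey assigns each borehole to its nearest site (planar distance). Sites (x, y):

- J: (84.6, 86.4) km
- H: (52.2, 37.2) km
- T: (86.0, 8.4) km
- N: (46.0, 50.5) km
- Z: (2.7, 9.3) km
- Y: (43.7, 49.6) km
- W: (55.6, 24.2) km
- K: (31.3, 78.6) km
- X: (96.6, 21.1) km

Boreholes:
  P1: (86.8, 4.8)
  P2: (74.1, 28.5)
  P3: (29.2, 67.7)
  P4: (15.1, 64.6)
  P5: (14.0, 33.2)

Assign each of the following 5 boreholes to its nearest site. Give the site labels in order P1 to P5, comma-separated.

T, W, K, K, Z

P1 → T (d²=13.60)
P2 → W (d²=360.74)
P3 → K (d²=123.22)
P4 → K (d²=458.44)
P5 → Z (d²=698.90)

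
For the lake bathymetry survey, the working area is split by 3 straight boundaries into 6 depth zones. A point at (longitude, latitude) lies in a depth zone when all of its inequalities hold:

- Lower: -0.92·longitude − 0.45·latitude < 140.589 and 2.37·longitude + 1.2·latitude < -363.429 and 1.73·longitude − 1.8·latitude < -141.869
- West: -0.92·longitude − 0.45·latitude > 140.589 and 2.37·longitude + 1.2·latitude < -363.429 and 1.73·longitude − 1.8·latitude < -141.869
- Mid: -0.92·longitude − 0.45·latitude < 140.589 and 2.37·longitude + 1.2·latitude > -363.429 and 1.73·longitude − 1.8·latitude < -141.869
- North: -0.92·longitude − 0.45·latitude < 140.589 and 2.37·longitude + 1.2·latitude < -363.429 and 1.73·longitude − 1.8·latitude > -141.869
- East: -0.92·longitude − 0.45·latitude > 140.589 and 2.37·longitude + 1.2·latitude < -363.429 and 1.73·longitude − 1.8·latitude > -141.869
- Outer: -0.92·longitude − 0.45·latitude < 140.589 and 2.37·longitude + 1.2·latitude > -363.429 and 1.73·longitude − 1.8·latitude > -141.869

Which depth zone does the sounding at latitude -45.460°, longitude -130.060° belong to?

-0.92·-130.060 − 0.45·-45.460 = 140.112, which is < 140.589
2.37·-130.060 + 1.2·-45.460 = -362.794, which is > -363.429
1.73·-130.060 − 1.8·-45.460 = -143.176, which is < -141.869
This sign pattern matches Mid.

Mid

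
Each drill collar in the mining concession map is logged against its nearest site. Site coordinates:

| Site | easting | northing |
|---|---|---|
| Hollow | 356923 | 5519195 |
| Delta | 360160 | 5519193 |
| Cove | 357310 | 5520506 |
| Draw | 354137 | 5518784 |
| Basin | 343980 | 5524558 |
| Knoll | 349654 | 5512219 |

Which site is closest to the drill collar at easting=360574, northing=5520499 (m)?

Squared distances to each site:
Hollow: 15030217.000; Delta: 1877032.000; Cove: 10653745.000; Draw: 44376194.000; Basin: 291836317.000; Knoll: 187804800.000.
Minimum at Delta.

Delta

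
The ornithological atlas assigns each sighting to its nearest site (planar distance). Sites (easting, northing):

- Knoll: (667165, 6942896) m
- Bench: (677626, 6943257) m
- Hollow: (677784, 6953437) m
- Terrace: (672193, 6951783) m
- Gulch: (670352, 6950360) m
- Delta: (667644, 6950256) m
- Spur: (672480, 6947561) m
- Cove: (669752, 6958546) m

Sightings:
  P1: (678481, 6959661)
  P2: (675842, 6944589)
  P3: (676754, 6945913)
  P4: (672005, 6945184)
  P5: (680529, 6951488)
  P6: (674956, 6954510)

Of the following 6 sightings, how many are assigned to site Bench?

P1 → Hollow
P2 → Bench
P3 → Bench
P4 → Spur
P5 → Hollow
P6 → Hollow
2 of the 6 go to Bench.

2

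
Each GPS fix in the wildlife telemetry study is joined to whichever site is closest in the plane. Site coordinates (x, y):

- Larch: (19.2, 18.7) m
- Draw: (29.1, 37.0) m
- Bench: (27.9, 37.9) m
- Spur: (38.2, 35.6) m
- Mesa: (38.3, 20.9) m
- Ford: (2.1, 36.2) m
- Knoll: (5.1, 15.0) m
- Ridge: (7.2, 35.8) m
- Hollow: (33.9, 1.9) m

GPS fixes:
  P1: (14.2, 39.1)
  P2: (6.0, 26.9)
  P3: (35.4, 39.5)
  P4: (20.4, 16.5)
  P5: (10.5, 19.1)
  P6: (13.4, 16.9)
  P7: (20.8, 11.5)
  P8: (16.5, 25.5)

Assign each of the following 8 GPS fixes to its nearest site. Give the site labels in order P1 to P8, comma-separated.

P1 → Ridge (d²=59.89)
P2 → Ridge (d²=80.65)
P3 → Spur (d²=23.05)
P4 → Larch (d²=6.28)
P5 → Knoll (d²=45.97)
P6 → Larch (d²=36.88)
P7 → Larch (d²=54.40)
P8 → Larch (d²=53.53)

Ridge, Ridge, Spur, Larch, Knoll, Larch, Larch, Larch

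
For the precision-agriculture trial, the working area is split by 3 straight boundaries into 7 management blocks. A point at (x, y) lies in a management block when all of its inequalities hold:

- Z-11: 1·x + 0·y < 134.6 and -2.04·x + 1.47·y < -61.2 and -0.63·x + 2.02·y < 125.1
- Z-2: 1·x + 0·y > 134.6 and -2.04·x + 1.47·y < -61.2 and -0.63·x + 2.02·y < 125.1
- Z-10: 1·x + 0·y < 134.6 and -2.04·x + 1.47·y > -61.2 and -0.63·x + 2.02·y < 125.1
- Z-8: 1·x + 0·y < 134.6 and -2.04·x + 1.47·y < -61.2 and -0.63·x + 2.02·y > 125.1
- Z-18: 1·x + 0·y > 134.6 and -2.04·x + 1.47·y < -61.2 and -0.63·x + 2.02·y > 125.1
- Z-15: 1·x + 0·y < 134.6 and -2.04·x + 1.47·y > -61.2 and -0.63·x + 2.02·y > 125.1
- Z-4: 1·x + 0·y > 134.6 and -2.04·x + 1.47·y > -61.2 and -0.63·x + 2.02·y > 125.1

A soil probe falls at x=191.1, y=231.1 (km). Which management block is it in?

1·191.1 + 0·231.1 = 191.100, which is > 134.6
-2.04·191.1 + 1.47·231.1 = -50.127, which is > -61.2
-0.63·191.1 + 2.02·231.1 = 346.429, which is > 125.1
This sign pattern matches Z-4.

Z-4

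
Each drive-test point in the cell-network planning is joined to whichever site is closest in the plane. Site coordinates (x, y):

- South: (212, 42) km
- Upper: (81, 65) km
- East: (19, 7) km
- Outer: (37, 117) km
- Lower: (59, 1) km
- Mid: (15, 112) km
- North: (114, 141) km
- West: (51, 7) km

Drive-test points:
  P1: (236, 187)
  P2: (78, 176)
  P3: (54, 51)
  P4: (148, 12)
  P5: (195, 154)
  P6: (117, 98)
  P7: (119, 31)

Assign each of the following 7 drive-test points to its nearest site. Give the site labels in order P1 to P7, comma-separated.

North, North, Upper, South, North, North, Upper

P1 → North (d²=17000.00)
P2 → North (d²=2521.00)
P3 → Upper (d²=925.00)
P4 → South (d²=4996.00)
P5 → North (d²=6730.00)
P6 → North (d²=1858.00)
P7 → Upper (d²=2600.00)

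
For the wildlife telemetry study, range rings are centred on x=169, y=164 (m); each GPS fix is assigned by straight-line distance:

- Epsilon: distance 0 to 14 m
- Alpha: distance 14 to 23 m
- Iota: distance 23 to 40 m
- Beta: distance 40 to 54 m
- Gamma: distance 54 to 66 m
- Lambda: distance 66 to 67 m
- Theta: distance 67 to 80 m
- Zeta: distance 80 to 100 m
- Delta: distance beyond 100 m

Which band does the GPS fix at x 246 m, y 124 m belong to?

Zeta

Distance = √((246−169)² + (124−164)²) = √(5929.000 + 1600.000) = 86.770 m.
80 ≤ 86.770 < 100 → Zeta.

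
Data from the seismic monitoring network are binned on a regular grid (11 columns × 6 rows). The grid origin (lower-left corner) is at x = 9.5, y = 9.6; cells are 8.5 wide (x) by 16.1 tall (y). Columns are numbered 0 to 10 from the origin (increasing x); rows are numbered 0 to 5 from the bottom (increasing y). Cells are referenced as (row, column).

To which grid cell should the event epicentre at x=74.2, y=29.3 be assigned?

Column index: ⌊(74.2 − 9.5) / 8.5⌋ = ⌊7.612⌋ = 7
Row offset from origin: ⌊(29.3 − 9.6) / 16.1⌋ = ⌊1.224⌋ = 1 → row 1

(1, 7)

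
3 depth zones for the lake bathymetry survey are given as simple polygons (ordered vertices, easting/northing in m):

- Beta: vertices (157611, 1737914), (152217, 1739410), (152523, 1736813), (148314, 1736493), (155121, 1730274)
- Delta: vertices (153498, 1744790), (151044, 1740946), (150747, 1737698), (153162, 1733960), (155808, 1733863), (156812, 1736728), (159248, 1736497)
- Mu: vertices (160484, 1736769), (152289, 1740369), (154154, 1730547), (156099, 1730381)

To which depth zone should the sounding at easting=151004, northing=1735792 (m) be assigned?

Beta

Cast a ray rightward from (151004, 1735792). For each polygon, the edges (by vertex number in listed order) whose endpoints lie on opposite sides of northing = 1735792, where each meets that height, and whether that is right or left of the point:
Beta: 4–5 at easting≈149081.3 (left), 5–1 at easting≈156919.4 (right) → 1 crossing.
Delta: 3–4 at easting≈151978.4 (right), 5–6 at easting≈156484.0 (right) → 2 crossings.
Mu: 2–3 at easting≈153158.1 (right), 4–1 at easting≈159813.3 (right) → 2 crossings.
Only Beta has an odd count, so the point is inside Beta.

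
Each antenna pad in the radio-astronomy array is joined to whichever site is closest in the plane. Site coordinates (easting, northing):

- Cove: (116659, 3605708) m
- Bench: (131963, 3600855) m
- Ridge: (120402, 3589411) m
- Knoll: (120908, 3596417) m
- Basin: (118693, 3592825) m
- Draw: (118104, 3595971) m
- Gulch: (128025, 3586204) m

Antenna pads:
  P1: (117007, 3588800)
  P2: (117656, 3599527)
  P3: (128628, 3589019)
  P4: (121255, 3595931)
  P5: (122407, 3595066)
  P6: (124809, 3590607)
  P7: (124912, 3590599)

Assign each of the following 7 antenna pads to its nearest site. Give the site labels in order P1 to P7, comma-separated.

P1 → Ridge (d²=11899346.00)
P2 → Draw (d²=12845840.00)
P3 → Gulch (d²=8287834.00)
P4 → Knoll (d²=356605.00)
P5 → Knoll (d²=4072202.00)
P6 → Ridge (d²=20852065.00)
P7 → Ridge (d²=21751444.00)

Ridge, Draw, Gulch, Knoll, Knoll, Ridge, Ridge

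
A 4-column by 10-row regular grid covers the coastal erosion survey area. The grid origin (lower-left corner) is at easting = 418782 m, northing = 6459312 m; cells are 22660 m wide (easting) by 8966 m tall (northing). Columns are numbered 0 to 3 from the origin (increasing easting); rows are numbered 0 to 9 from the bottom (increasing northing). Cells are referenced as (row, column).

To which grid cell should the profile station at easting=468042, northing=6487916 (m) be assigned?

(3, 2)

Column index: ⌊(468042 − 418782) / 22660⌋ = ⌊2.174⌋ = 2
Row offset from origin: ⌊(6487916 − 6459312) / 8966⌋ = ⌊3.190⌋ = 3 → row 3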